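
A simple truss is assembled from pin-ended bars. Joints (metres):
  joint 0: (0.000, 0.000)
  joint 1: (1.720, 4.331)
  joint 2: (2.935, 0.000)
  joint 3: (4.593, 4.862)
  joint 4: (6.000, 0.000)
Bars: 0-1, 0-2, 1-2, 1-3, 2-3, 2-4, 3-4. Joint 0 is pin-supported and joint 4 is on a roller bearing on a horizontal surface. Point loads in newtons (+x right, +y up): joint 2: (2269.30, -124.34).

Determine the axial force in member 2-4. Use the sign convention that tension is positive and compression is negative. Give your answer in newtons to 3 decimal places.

N=5 nodes, M=7 members, R=3 reactions → 2N=10, M+R=10
member 0 (0-1): L=4.6600, (cx,cy)=(0.3691,0.9294)
member 1 (0-2): L=2.9350, (cx,cy)=(1.0000,0.0000)
member 2 (1-2): L=4.4982, (cx,cy)=(0.2701,-0.9628)
member 3 (1-3): L=2.9217, (cx,cy)=(0.9833,0.1817)
member 4 (2-3): L=5.1369, (cx,cy)=(0.3228,0.9465)
member 5 (2-4): L=3.0650, (cx,cy)=(1.0000,0.0000)
member 6 (3-4): L=5.0615, (cx,cy)=(0.2780,-0.9606)
solve A·x = −loads:
  F[0-1] = -68.3426 N (compression)
  F[0-2] = +2294.5250 N (tension)
  F[1-2] = +58.1137 N (tension)
  F[1-3] = -41.6150 N (compression)
  F[2-3] = +72.2533 N (tension)
  F[2-4] = +17.6014 N (tension)
  F[3-4] = -63.3186 N (compression)
  Rx@0 = -2269.3000 N
  Ry@0 = +63.5170 N
  Ry@4 = +60.8230 N

17.601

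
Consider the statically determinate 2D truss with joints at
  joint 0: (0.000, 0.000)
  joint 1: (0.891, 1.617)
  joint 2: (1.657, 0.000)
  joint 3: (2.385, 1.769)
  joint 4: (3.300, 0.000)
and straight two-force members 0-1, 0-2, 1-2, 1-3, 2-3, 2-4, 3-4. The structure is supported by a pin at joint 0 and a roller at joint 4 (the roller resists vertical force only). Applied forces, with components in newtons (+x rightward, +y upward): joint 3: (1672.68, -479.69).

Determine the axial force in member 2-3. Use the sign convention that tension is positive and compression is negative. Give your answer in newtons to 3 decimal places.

N=5 nodes, M=7 members, R=3 reactions → 2N=10, M+R=10
member 0 (0-1): L=1.8462, (cx,cy)=(0.4826,0.8758)
member 1 (0-2): L=1.6570, (cx,cy)=(1.0000,0.0000)
member 2 (1-2): L=1.7893, (cx,cy)=(0.4281,-0.9037)
member 3 (1-3): L=1.5017, (cx,cy)=(0.9949,0.1012)
member 4 (2-3): L=1.9129, (cx,cy)=(0.3806,0.9248)
member 5 (2-4): L=1.6430, (cx,cy)=(1.0000,0.0000)
member 6 (3-4): L=1.9916, (cx,cy)=(0.4594,-0.8882)
solve A·x = −loads:
  F[0-1] = +871.9109 N (tension)
  F[0-2] = +1251.8917 N (tension)
  F[1-2] = -760.9575 N (compression)
  F[1-3] = +750.4161 N (tension)
  F[2-3] = +743.6546 N (tension)
  F[2-4] = +643.1084 N (tension)
  F[3-4] = -1399.8178 N (compression)
  Rx@0 = -1672.6800 N
  Ry@0 = -763.6529 N
  Ry@4 = +1243.3429 N

743.655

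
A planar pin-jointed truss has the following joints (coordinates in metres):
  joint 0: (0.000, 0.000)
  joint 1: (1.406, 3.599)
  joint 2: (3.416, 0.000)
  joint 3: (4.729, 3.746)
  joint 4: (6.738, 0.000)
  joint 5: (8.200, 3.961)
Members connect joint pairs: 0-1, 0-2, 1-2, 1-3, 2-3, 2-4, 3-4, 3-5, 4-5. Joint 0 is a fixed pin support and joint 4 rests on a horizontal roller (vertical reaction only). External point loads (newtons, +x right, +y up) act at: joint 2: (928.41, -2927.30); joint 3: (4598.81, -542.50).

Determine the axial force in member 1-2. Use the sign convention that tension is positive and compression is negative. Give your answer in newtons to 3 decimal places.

-1045.433

N=6 nodes, M=9 members, R=3 reactions → 2N=12, M+R=12
member 0 (0-1): L=3.8639, (cx,cy)=(0.3639,0.9314)
member 1 (0-2): L=3.4160, (cx,cy)=(1.0000,0.0000)
member 2 (1-2): L=4.1222, (cx,cy)=(0.4876,-0.8731)
member 3 (1-3): L=3.3262, (cx,cy)=(0.9990,0.0442)
member 4 (2-3): L=3.9694, (cx,cy)=(0.3308,0.9437)
member 5 (2-4): L=3.3220, (cx,cy)=(1.0000,0.0000)
member 6 (3-4): L=4.2507, (cx,cy)=(0.4726,-0.8813)
member 7 (3-5): L=3.4777, (cx,cy)=(0.9981,0.0618)
member 8 (4-5): L=4.2222, (cx,cy)=(0.3463,0.9381)
solve A·x = −loads:
  F[0-1] = +1021.7800 N (tension)
  F[0-2] = +5155.4126 N (tension)
  F[1-2] = -1045.4331 N (compression)
  F[1-3] = +882.4211 N (tension)
  F[2-3] = +4069.0871 N (tension)
  F[2-4] = +2371.2914 N (tension)
  F[3-4] = -5017.2668 N (compression)
  F[3-5] = +0.0000 N (tension)
  F[4-5] = -0.0000 N (compression)
  Rx@0 = -5527.2200 N
  Ry@0 = -951.7318 N
  Ry@4 = +4421.5318 N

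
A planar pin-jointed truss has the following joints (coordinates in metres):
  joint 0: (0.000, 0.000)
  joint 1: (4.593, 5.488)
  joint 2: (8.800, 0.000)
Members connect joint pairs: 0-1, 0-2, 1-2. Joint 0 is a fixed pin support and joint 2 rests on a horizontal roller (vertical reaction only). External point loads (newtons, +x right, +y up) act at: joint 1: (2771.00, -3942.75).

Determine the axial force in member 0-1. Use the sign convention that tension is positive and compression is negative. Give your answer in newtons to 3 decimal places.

-204.477

N=3 nodes, M=3 members, R=3 reactions → 2N=6, M+R=6
member 0 (0-1): L=7.1564, (cx,cy)=(0.6418,0.7669)
member 1 (0-2): L=8.8000, (cx,cy)=(1.0000,0.0000)
member 2 (1-2): L=6.9150, (cx,cy)=(0.6084,-0.7936)
solve A·x = −loads:
  F[0-1] = -204.4771 N (compression)
  F[0-2] = +2902.2344 N (tension)
  F[1-2] = -4770.3594 N (compression)
  Rx@0 = -2771.0000 N
  Ry@0 = +156.8070 N
  Ry@2 = +3785.9430 N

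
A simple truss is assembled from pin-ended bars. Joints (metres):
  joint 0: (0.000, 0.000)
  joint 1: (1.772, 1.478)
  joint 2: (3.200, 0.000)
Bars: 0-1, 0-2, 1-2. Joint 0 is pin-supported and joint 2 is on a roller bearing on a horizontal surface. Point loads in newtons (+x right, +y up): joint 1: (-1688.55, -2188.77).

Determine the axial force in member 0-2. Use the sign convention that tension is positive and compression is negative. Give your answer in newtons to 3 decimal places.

N=3 nodes, M=3 members, R=3 reactions → 2N=6, M+R=6
member 0 (0-1): L=2.3075, (cx,cy)=(0.7679,0.6405)
member 1 (0-2): L=3.2000, (cx,cy)=(1.0000,0.0000)
member 2 (1-2): L=2.0552, (cx,cy)=(0.6948,-0.7192)
solve A·x = −loads:
  F[0-1] = -2742.4951 N (compression)
  F[0-2] = +417.5135 N (tension)
  F[1-2] = -600.8793 N (compression)
  Rx@0 = +1688.5500 N
  Ry@0 = +1756.6376 N
  Ry@2 = +432.1324 N

417.514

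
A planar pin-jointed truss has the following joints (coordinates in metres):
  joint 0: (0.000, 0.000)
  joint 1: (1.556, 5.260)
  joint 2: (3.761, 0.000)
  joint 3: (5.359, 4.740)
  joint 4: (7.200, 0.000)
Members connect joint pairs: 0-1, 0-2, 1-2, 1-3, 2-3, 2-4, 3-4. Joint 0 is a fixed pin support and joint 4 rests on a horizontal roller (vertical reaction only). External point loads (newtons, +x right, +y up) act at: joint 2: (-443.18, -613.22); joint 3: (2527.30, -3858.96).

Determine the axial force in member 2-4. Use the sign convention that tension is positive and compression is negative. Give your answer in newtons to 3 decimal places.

1886.199

N=5 nodes, M=7 members, R=3 reactions → 2N=10, M+R=10
member 0 (0-1): L=5.4853, (cx,cy)=(0.2837,0.9589)
member 1 (0-2): L=3.7610, (cx,cy)=(1.0000,0.0000)
member 2 (1-2): L=5.7035, (cx,cy)=(0.3866,-0.9222)
member 3 (1-3): L=3.8384, (cx,cy)=(0.9908,-0.1355)
member 4 (2-3): L=5.0021, (cx,cy)=(0.3195,0.9476)
member 5 (2-4): L=3.4390, (cx,cy)=(1.0000,0.0000)
member 6 (3-4): L=5.0850, (cx,cy)=(0.3620,-0.9322)
solve A·x = −loads:
  F[0-1] = +400.6510 N (tension)
  F[0-2] = +1970.4688 N (tension)
  F[1-2] = -459.7901 N (compression)
  F[1-3] = +294.1205 N (tension)
  F[2-3] = +1094.6190 N (tension)
  F[2-4] = +1886.1991 N (tension)
  F[3-4] = -5209.8090 N (compression)
  Rx@0 = -2084.1200 N
  Ry@0 = -384.1935 N
  Ry@4 = +4856.3735 N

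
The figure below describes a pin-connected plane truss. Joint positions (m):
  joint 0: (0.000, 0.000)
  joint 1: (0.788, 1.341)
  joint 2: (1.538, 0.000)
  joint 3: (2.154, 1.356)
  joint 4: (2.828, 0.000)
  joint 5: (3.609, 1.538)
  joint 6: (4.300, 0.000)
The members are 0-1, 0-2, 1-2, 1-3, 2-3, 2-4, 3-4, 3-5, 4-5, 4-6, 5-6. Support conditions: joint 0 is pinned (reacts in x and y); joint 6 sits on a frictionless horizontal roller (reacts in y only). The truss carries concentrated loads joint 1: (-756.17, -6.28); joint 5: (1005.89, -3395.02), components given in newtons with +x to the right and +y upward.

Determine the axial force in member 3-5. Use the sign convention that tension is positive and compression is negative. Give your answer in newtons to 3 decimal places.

N=7 nodes, M=11 members, R=3 reactions → 2N=14, M+R=14
member 0 (0-1): L=1.5554, (cx,cy)=(0.5066,0.8622)
member 1 (0-2): L=1.5380, (cx,cy)=(1.0000,0.0000)
member 2 (1-2): L=1.5365, (cx,cy)=(0.4881,-0.8728)
member 3 (1-3): L=1.3661, (cx,cy)=(0.9999,0.0110)
member 4 (2-3): L=1.4894, (cx,cy)=(0.4136,0.9105)
member 5 (2-4): L=1.2900, (cx,cy)=(1.0000,0.0000)
member 6 (3-4): L=1.5143, (cx,cy)=(0.4451,-0.8955)
member 7 (3-5): L=1.4663, (cx,cy)=(0.9923,0.1241)
member 8 (4-5): L=1.7249, (cx,cy)=(0.4528,0.8916)
member 9 (4-6): L=1.4720, (cx,cy)=(1.0000,0.0000)
member 10 (5-6): L=1.6861, (cx,cy)=(0.4098,-0.9122)
solve A·x = −loads:
  F[0-1] = -494.9622 N (compression)
  F[0-2] = +500.4811 N (tension)
  F[1-2] = +485.1310 N (tension)
  F[1-3] = +268.6192 N (tension)
  F[2-3] = -465.0502 N (compression)
  F[2-4] = +929.6320 N (tension)
  F[3-4] = +452.0791 N (tension)
  F[3-5] = -125.9358 N (compression)
  F[4-5] = -454.0333 N (compression)
  F[4-6] = +1336.4248 N (tension)
  F[5-6] = -3260.9879 N (compression)
  Rx@0 = -249.7200 N
  Ry@0 = +426.7394 N
  Ry@6 = +2974.5606 N

-125.936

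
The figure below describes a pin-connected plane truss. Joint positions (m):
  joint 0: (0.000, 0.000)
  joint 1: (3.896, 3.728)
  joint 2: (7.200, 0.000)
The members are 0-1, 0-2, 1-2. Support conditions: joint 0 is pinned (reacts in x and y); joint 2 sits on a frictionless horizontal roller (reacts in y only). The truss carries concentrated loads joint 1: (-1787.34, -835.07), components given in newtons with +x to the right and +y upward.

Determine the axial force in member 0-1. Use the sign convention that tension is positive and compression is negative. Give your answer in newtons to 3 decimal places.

N=3 nodes, M=3 members, R=3 reactions → 2N=6, M+R=6
member 0 (0-1): L=5.3923, (cx,cy)=(0.7225,0.6914)
member 1 (0-2): L=7.2000, (cx,cy)=(1.0000,0.0000)
member 2 (1-2): L=4.9814, (cx,cy)=(0.6633,-0.7484)
solve A·x = −loads:
  F[0-1] = -1892.8695 N (compression)
  F[0-2] = -419.7173 N (compression)
  F[1-2] = +632.8032 N (tension)
  Rx@0 = +1787.3400 N
  Ry@0 = +1308.6493 N
  Ry@2 = -473.5793 N

-1892.869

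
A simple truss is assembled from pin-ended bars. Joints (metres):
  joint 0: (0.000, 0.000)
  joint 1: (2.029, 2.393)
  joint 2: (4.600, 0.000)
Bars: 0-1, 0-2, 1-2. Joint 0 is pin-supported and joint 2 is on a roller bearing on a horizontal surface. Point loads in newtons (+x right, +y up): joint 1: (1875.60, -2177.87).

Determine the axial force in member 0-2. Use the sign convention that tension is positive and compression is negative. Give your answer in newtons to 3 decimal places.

N=3 nodes, M=3 members, R=3 reactions → 2N=6, M+R=6
member 0 (0-1): L=3.1374, (cx,cy)=(0.6467,0.7627)
member 1 (0-2): L=4.6000, (cx,cy)=(1.0000,0.0000)
member 2 (1-2): L=3.5123, (cx,cy)=(0.7320,-0.6813)
solve A·x = −loads:
  F[0-1] = -316.6510 N (compression)
  F[0-2] = +2080.3825 N (tension)
  F[1-2] = -2842.0841 N (compression)
  Rx@0 = -1875.6000 N
  Ry@0 = +241.5202 N
  Ry@2 = +1936.3498 N

2080.382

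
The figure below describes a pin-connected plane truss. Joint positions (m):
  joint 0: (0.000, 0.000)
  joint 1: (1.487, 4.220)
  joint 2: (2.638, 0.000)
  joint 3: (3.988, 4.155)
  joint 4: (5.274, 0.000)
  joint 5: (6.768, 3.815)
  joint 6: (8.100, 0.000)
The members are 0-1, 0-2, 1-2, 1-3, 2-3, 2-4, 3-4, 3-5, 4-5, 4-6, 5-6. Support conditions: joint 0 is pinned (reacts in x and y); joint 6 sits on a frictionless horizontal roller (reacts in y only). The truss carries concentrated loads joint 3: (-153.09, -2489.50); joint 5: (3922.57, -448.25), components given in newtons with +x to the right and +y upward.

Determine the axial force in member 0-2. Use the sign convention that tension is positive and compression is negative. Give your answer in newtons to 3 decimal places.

3617.455

N=7 nodes, M=11 members, R=3 reactions → 2N=14, M+R=14
member 0 (0-1): L=4.4743, (cx,cy)=(0.3323,0.9432)
member 1 (0-2): L=2.6380, (cx,cy)=(1.0000,0.0000)
member 2 (1-2): L=4.3742, (cx,cy)=(0.2631,-0.9648)
member 3 (1-3): L=2.5018, (cx,cy)=(0.9997,-0.0260)
member 4 (2-3): L=4.3688, (cx,cy)=(0.3090,0.9511)
member 5 (2-4): L=2.6360, (cx,cy)=(1.0000,0.0000)
member 6 (3-4): L=4.3495, (cx,cy)=(0.2957,-0.9553)
member 7 (3-5): L=2.8007, (cx,cy)=(0.9926,-0.1214)
member 8 (4-5): L=4.0971, (cx,cy)=(0.3646,0.9311)
member 9 (4-6): L=2.8260, (cx,cy)=(1.0000,0.0000)
member 10 (5-6): L=4.0408, (cx,cy)=(0.3296,-0.9441)
solve A·x = −loads:
  F[0-1] = +457.4358 N (tension)
  F[0-2] = +3617.4554 N (tension)
  F[1-2] = -454.5119 N (compression)
  F[1-3] = +271.7151 N (tension)
  F[2-3] = +461.0588 N (tension)
  F[2-4] = +3355.3856 N (tension)
  F[3-4] = -3253.4071 N (compression)
  F[3-5] = +1540.5089 N (tension)
  F[4-5] = +3337.7694 N (tension)
  F[4-6] = +1176.3445 N (tension)
  F[5-6] = -3568.6402 N (compression)
  Rx@0 = -3769.4800 N
  Ry@0 = -431.4349 N
  Ry@6 = +3369.1849 N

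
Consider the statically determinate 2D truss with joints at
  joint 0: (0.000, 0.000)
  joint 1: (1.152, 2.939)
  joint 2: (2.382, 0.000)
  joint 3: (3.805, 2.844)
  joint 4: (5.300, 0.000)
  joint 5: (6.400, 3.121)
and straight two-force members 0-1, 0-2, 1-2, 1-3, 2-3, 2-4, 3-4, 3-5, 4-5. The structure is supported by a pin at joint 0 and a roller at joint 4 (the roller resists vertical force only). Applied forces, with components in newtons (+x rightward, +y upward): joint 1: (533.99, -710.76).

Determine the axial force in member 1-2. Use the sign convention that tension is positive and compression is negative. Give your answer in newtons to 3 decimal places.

-470.842

N=6 nodes, M=9 members, R=3 reactions → 2N=12, M+R=12
member 0 (0-1): L=3.1567, (cx,cy)=(0.3649,0.9310)
member 1 (0-2): L=2.3820, (cx,cy)=(1.0000,0.0000)
member 2 (1-2): L=3.1860, (cx,cy)=(0.3861,-0.9225)
member 3 (1-3): L=2.6547, (cx,cy)=(0.9994,-0.0358)
member 4 (2-3): L=3.1801, (cx,cy)=(0.4475,0.8943)
member 5 (2-4): L=2.9180, (cx,cy)=(1.0000,0.0000)
member 6 (3-4): L=3.2130, (cx,cy)=(0.4653,-0.8852)
member 7 (3-5): L=2.6097, (cx,cy)=(0.9944,0.1061)
member 8 (4-5): L=3.3092, (cx,cy)=(0.3324,0.9431)
solve A·x = −loads:
  F[0-1] = -279.4293 N (compression)
  F[0-2] = +635.9640 N (tension)
  F[1-2] = -470.8418 N (compression)
  F[1-3] = -454.4803 N (compression)
  F[2-3] = +485.6735 N (tension)
  F[2-4] = +236.8672 N (tension)
  F[3-4] = -509.0663 N (compression)
  F[3-5] = -0.0000 N (compression)
  F[4-5] = +0.0000 N (tension)
  Rx@0 = -533.9900 N
  Ry@0 = +260.1577 N
  Ry@4 = +450.6023 N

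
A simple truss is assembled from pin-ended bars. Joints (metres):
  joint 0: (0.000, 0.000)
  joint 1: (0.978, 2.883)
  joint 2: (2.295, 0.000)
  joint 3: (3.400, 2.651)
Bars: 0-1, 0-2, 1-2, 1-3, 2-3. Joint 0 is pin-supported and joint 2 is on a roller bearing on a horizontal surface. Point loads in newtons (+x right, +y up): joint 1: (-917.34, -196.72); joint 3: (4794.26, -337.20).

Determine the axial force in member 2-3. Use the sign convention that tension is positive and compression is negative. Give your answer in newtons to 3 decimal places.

N=4 nodes, M=5 members, R=3 reactions → 2N=8, M+R=8
member 0 (0-1): L=3.0444, (cx,cy)=(0.3212,0.9470)
member 1 (0-2): L=2.2950, (cx,cy)=(1.0000,0.0000)
member 2 (1-2): L=3.1696, (cx,cy)=(0.4155,-0.9096)
member 3 (1-3): L=2.4331, (cx,cy)=(0.9954,-0.0954)
member 4 (2-3): L=2.8721, (cx,cy)=(0.3847,0.9230)
solve A·x = −loads:
  F[0-1] = +4683.2787 N (tension)
  F[0-2] = +2372.4214 N (tension)
  F[1-2] = -5591.8905 N (compression)
  F[1-3] = +4767.0664 N (tension)
  F[2-3] = +127.1363 N (tension)
  Rx@0 = -3876.9200 N
  Ry@0 = -4435.0404 N
  Ry@2 = +4968.9604 N

127.136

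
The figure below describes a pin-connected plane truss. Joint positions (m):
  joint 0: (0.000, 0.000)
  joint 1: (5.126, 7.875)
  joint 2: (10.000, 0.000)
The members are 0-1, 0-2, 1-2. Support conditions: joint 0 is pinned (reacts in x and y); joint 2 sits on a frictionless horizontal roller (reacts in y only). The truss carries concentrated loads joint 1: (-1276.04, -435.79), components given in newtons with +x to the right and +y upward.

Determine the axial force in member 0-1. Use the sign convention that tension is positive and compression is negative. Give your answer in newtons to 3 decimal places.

-1452.451

N=3 nodes, M=3 members, R=3 reactions → 2N=6, M+R=6
member 0 (0-1): L=9.3964, (cx,cy)=(0.5455,0.8381)
member 1 (0-2): L=10.0000, (cx,cy)=(1.0000,0.0000)
member 2 (1-2): L=9.2613, (cx,cy)=(0.5263,-0.8503)
solve A·x = −loads:
  F[0-1] = -1452.4505 N (compression)
  F[0-2] = -483.6837 N (compression)
  F[1-2] = +919.0676 N (tension)
  Rx@0 = +1276.0400 N
  Ry@0 = +1217.2855 N
  Ry@2 = -781.4955 N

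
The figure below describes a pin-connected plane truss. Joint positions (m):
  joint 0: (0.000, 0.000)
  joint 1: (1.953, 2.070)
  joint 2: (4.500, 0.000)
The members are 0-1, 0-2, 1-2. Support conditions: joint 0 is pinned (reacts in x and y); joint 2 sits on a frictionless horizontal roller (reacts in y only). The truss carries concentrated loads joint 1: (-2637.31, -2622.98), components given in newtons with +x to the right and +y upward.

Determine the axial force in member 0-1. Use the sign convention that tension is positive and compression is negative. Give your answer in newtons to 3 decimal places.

-3708.968

N=3 nodes, M=3 members, R=3 reactions → 2N=6, M+R=6
member 0 (0-1): L=2.8459, (cx,cy)=(0.6863,0.7274)
member 1 (0-2): L=4.5000, (cx,cy)=(1.0000,0.0000)
member 2 (1-2): L=3.2821, (cx,cy)=(0.7760,-0.6307)
solve A·x = −loads:
  F[0-1] = -3708.9680 N (compression)
  F[0-2] = -92.0233 N (compression)
  F[1-2] = +118.5822 N (tension)
  Rx@0 = +2637.3100 N
  Ry@0 = +2697.7693 N
  Ry@2 = -74.7893 N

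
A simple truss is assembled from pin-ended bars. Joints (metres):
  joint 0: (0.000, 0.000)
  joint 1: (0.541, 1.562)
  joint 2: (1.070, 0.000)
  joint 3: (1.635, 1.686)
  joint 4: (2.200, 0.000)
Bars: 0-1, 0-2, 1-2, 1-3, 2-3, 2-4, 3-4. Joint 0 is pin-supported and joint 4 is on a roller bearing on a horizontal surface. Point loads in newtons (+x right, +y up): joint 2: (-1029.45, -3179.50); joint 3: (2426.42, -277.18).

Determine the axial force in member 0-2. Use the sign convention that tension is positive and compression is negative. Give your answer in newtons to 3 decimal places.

N=5 nodes, M=7 members, R=3 reactions → 2N=10, M+R=10
member 0 (0-1): L=1.6530, (cx,cy)=(0.3273,0.9449)
member 1 (0-2): L=1.0700, (cx,cy)=(1.0000,0.0000)
member 2 (1-2): L=1.6491, (cx,cy)=(0.3208,-0.9472)
member 3 (1-3): L=1.1010, (cx,cy)=(0.9936,0.1126)
member 4 (2-3): L=1.7782, (cx,cy)=(0.3177,0.9482)
member 5 (2-4): L=1.1300, (cx,cy)=(1.0000,0.0000)
member 6 (3-4): L=1.7782, (cx,cy)=(0.3177,-0.9482)
solve A·x = −loads:
  F[0-1] = +164.2753 N (tension)
  F[0-2] = +1343.2065 N (tension)
  F[1-2] = -151.6343 N (compression)
  F[1-3] = +103.0592 N (tension)
  F[2-3] = +3504.7519 N (tension)
  F[2-4] = +1210.3963 N (tension)
  F[3-4] = -3809.3230 N (compression)
  Rx@0 = -1396.9700 N
  Ry@0 = -155.2284 N
  Ry@4 = +3611.9084 N

1343.207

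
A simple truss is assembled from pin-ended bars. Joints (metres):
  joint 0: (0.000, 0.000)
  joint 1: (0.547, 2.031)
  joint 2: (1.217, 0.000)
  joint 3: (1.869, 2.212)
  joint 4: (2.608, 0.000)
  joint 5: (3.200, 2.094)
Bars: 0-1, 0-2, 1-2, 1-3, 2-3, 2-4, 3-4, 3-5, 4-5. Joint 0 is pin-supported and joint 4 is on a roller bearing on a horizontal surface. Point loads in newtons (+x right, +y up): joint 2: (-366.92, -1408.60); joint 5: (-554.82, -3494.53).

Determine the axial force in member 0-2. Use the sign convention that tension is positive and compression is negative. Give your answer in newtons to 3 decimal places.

-813.060

N=6 nodes, M=9 members, R=3 reactions → 2N=12, M+R=12
member 0 (0-1): L=2.1034, (cx,cy)=(0.2601,0.9656)
member 1 (0-2): L=1.2170, (cx,cy)=(1.0000,0.0000)
member 2 (1-2): L=2.1387, (cx,cy)=(0.3133,-0.9497)
member 3 (1-3): L=1.3343, (cx,cy)=(0.9908,0.1356)
member 4 (2-3): L=2.3061, (cx,cy)=(0.2827,0.9592)
member 5 (2-4): L=1.3910, (cx,cy)=(1.0000,0.0000)
member 6 (3-4): L=2.3322, (cx,cy)=(0.3169,-0.9485)
member 7 (3-5): L=1.3362, (cx,cy)=(0.9961,-0.0883)
member 8 (4-5): L=2.1761, (cx,cy)=(0.2720,0.9623)
solve A·x = −loads:
  F[0-1] = -417.9042 N (compression)
  F[0-2] = -813.0604 N (compression)
  F[1-2] = +391.5615 N (tension)
  F[1-3] = -233.5065 N (compression)
  F[2-3] = +1080.8485 N (tension)
  F[2-4] = -629.0598 N (compression)
  F[3-4] = -1099.1768 N (compression)
  F[3-5] = +424.1942 N (tension)
  F[4-5] = -3592.5700 N (compression)
  Rx@0 = +921.7400 N
  Ry@0 = +403.5253 N
  Ry@4 = +4499.6047 N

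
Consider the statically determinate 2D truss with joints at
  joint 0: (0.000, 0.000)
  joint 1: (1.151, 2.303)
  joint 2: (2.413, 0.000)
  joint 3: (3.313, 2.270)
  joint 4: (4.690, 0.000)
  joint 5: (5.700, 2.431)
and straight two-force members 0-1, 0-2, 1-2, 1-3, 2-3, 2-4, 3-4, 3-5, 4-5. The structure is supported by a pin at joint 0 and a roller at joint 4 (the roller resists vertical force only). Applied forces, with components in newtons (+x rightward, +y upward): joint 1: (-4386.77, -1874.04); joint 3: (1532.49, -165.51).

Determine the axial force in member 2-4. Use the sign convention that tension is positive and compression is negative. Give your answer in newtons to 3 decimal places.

-506.838

N=6 nodes, M=9 members, R=3 reactions → 2N=12, M+R=12
member 0 (0-1): L=2.5746, (cx,cy)=(0.4471,0.8945)
member 1 (0-2): L=2.4130, (cx,cy)=(1.0000,0.0000)
member 2 (1-2): L=2.6261, (cx,cy)=(0.4806,-0.8770)
member 3 (1-3): L=2.1623, (cx,cy)=(0.9999,-0.0153)
member 4 (2-3): L=2.4419, (cx,cy)=(0.3686,0.9296)
member 5 (2-4): L=2.2770, (cx,cy)=(1.0000,0.0000)
member 6 (3-4): L=2.6550, (cx,cy)=(0.5186,-0.8550)
member 7 (3-5): L=2.3924, (cx,cy)=(0.9977,0.0673)
member 8 (4-5): L=2.6325, (cx,cy)=(0.3837,0.9235)
solve A·x = −loads:
  F[0-1] = -3214.1553 N (compression)
  F[0-2] = -1417.3654 N (compression)
  F[1-2] = +1099.3351 N (tension)
  F[1-3] = +2421.8424 N (tension)
  F[2-3] = -1037.0843 N (compression)
  F[2-4] = -506.8377 N (compression)
  F[3-4] = +977.2363 N (tension)
  F[3-5] = +0.0000 N (tension)
  F[4-5] = -0.0000 N (compression)
  Rx@0 = +2854.2800 N
  Ry@0 = +2875.0776 N
  Ry@4 = -835.5276 N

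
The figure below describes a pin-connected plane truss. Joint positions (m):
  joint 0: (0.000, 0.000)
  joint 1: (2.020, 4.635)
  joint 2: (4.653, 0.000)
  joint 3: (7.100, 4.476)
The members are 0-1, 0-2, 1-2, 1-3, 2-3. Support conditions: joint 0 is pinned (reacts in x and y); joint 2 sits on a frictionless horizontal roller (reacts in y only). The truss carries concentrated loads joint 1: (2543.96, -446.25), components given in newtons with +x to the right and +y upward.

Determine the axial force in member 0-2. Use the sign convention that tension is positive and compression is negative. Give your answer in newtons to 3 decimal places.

N=4 nodes, M=5 members, R=3 reactions → 2N=8, M+R=8
member 0 (0-1): L=5.0560, (cx,cy)=(0.3995,0.9167)
member 1 (0-2): L=4.6530, (cx,cy)=(1.0000,0.0000)
member 2 (1-2): L=5.3307, (cx,cy)=(0.4939,-0.8695)
member 3 (1-3): L=5.0825, (cx,cy)=(0.9995,-0.0313)
member 4 (2-3): L=5.1012, (cx,cy)=(0.4797,0.8774)
solve A·x = −loads:
  F[0-1] = +2488.8615 N (tension)
  F[0-2] = +1549.6063 N (tension)
  F[1-2] = -3137.2660 N (compression)
  F[1-3] = -0.0000 N (tension)
  F[2-3] = +0.0000 N (tension)
  Rx@0 = -2543.9600 N
  Ry@0 = -2281.5986 N
  Ry@2 = +2727.8486 N

1549.606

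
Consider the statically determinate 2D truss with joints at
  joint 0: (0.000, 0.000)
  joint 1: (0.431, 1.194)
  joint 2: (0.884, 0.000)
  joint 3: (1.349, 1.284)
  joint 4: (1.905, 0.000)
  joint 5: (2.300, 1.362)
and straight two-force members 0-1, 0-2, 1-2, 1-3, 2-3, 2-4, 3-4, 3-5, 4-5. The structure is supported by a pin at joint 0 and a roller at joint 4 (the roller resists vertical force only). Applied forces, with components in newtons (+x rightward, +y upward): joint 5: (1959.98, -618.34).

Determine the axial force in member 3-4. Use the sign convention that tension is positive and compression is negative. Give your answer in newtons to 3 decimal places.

N=6 nodes, M=9 members, R=3 reactions → 2N=12, M+R=12
member 0 (0-1): L=1.2694, (cx,cy)=(0.3395,0.9406)
member 1 (0-2): L=0.8840, (cx,cy)=(1.0000,0.0000)
member 2 (1-2): L=1.2770, (cx,cy)=(0.3547,-0.9350)
member 3 (1-3): L=0.9224, (cx,cy)=(0.9952,0.0976)
member 4 (2-3): L=1.3656, (cx,cy)=(0.3405,0.9402)
member 5 (2-4): L=1.0210, (cx,cy)=(1.0000,0.0000)
member 6 (3-4): L=1.3992, (cx,cy)=(0.3974,-0.9177)
member 7 (3-5): L=0.9542, (cx,cy)=(0.9967,0.0817)
member 8 (4-5): L=1.4181, (cx,cy)=(0.2785,0.9604)
solve A·x = −loads:
  F[0-1] = +1626.1190 N (tension)
  F[0-2] = +1407.8666 N (tension)
  F[1-2] = -1521.4185 N (compression)
  F[1-3] = +1097.0332 N (tension)
  F[2-3] = +1512.8895 N (tension)
  F[2-4] = +353.0302 N (tension)
  F[3-4] = -1470.8953 N (compression)
  F[3-5] = +2198.7933 N (tension)
  F[4-5] = -830.9642 N (compression)
  Rx@0 = -1959.9800 N
  Ry@0 = -1529.5208 N
  Ry@4 = +2147.8608 N

-1470.895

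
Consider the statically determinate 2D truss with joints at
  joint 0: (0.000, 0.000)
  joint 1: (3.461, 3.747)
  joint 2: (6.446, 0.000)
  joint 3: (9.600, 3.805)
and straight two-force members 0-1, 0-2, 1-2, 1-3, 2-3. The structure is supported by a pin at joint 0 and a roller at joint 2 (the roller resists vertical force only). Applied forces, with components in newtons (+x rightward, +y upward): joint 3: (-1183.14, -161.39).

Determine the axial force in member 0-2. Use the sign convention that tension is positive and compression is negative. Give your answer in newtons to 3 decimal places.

-610.993

N=4 nodes, M=5 members, R=3 reactions → 2N=8, M+R=8
member 0 (0-1): L=5.1008, (cx,cy)=(0.6785,0.7346)
member 1 (0-2): L=6.4460, (cx,cy)=(1.0000,0.0000)
member 2 (1-2): L=4.7906, (cx,cy)=(0.6231,-0.7822)
member 3 (1-3): L=6.1393, (cx,cy)=(1.0000,0.0094)
member 4 (2-3): L=4.9422, (cx,cy)=(0.6382,0.7699)
solve A·x = −loads:
  F[0-1] = -843.2328 N (compression)
  F[0-2] = -610.9929 N (compression)
  F[1-2] = +779.1780 N (tension)
  F[1-3] = -1057.6923 N (compression)
  F[2-3] = -196.6474 N (compression)
  Rx@0 = +1183.1400 N
  Ry@0 = +619.4266 N
  Ry@2 = -458.0366 N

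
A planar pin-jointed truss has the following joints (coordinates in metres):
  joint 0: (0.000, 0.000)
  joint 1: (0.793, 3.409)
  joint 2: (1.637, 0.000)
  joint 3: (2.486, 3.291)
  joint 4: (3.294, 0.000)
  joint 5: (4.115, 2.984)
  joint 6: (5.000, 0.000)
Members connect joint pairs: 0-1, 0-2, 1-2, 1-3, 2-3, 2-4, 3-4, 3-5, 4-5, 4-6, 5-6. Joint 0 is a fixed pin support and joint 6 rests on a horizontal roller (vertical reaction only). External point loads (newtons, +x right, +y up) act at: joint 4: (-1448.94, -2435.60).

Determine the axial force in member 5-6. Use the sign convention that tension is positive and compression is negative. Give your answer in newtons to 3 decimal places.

N=7 nodes, M=11 members, R=3 reactions → 2N=14, M+R=14
member 0 (0-1): L=3.5000, (cx,cy)=(0.2266,0.9740)
member 1 (0-2): L=1.6370, (cx,cy)=(1.0000,0.0000)
member 2 (1-2): L=3.5119, (cx,cy)=(0.2403,-0.9707)
member 3 (1-3): L=1.6971, (cx,cy)=(0.9976,-0.0695)
member 4 (2-3): L=3.3987, (cx,cy)=(0.2498,0.9683)
member 5 (2-4): L=1.6570, (cx,cy)=(1.0000,0.0000)
member 6 (3-4): L=3.3887, (cx,cy)=(0.2384,-0.9712)
member 7 (3-5): L=1.6577, (cx,cy)=(0.9827,-0.1852)
member 8 (4-5): L=3.0949, (cx,cy)=(0.2653,0.9642)
member 9 (4-6): L=1.7060, (cx,cy)=(1.0000,0.0000)
member 10 (5-6): L=3.1125, (cx,cy)=(0.2843,-0.9587)
solve A·x = −loads:
  F[0-1] = -853.2147 N (compression)
  F[0-2] = -1255.6269 N (compression)
  F[1-2] = +885.2740 N (tension)
  F[1-3] = -407.0508 N (compression)
  F[2-3] = -887.4634 N (compression)
  F[2-4] = -821.1878 N (compression)
  F[3-4] = +1024.9508 N (tension)
  F[3-5] = -887.4909 N (compression)
  F[4-5] = +1493.7276 N (tension)
  F[4-6] = +475.8872 N (tension)
  F[5-6] = -1673.6559 N (compression)
  Rx@0 = +1448.9400 N
  Ry@0 = +831.0267 N
  Ry@6 = +1604.5733 N

-1673.656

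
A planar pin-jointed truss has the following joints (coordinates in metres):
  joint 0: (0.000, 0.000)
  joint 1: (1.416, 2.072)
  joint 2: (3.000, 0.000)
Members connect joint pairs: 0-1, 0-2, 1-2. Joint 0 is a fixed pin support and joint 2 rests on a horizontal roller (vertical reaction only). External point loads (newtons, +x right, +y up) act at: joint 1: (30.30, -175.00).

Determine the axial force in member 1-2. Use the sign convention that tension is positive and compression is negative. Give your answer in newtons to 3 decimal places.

-130.314

N=3 nodes, M=3 members, R=3 reactions → 2N=6, M+R=6
member 0 (0-1): L=2.5096, (cx,cy)=(0.5642,0.8256)
member 1 (0-2): L=3.0000, (cx,cy)=(1.0000,0.0000)
member 2 (1-2): L=2.6081, (cx,cy)=(0.6073,-0.7944)
solve A·x = −loads:
  F[0-1] = -86.5687 N (compression)
  F[0-2] = +79.1443 N (tension)
  F[1-2] = -130.3139 N (compression)
  Rx@0 = -30.3000 N
  Ry@0 = +71.4728 N
  Ry@2 = +103.5272 N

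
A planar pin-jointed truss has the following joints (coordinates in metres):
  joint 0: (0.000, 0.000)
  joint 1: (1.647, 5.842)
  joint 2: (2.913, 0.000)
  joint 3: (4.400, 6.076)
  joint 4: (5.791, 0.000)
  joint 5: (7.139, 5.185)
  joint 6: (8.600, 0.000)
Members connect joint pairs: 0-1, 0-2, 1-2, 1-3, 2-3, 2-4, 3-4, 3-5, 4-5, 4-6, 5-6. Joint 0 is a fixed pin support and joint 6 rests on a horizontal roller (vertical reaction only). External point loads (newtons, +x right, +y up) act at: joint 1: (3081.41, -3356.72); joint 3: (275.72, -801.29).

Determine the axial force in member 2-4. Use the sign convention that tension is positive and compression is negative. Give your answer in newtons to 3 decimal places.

2309.324

N=7 nodes, M=11 members, R=3 reactions → 2N=14, M+R=14
member 0 (0-1): L=6.0697, (cx,cy)=(0.2713,0.9625)
member 1 (0-2): L=2.9130, (cx,cy)=(1.0000,0.0000)
member 2 (1-2): L=5.9776, (cx,cy)=(0.2118,-0.9773)
member 3 (1-3): L=2.7629, (cx,cy)=(0.9964,0.0847)
member 4 (2-3): L=6.2553, (cx,cy)=(0.2377,0.9713)
member 5 (2-4): L=2.8780, (cx,cy)=(1.0000,0.0000)
member 6 (3-4): L=6.2332, (cx,cy)=(0.2232,-0.9748)
member 7 (3-5): L=2.8803, (cx,cy)=(0.9509,-0.3093)
member 8 (4-5): L=5.3574, (cx,cy)=(0.2516,0.9678)
member 9 (4-6): L=2.8090, (cx,cy)=(1.0000,0.0000)
member 10 (5-6): L=5.3869, (cx,cy)=(0.2712,-0.9625)
solve A·x = −loads:
  F[0-1] = -849.0431 N (compression)
  F[0-2] = +3587.5150 N (tension)
  F[1-2] = -2834.3015 N (compression)
  F[1-3] = -2721.2938 N (compression)
  F[2-3] = +2851.7533 N (tension)
  F[2-4] = +2309.3237 N (tension)
  F[3-4] = -2870.3522 N (compression)
  F[3-5] = -1754.8510 N (compression)
  F[4-5] = +2890.9783 N (tension)
  F[4-6] = +941.3578 N (tension)
  F[5-6] = -3470.9139 N (compression)
  Rx@0 = -3357.1300 N
  Ry@0 = +817.1884 N
  Ry@6 = +3340.8216 N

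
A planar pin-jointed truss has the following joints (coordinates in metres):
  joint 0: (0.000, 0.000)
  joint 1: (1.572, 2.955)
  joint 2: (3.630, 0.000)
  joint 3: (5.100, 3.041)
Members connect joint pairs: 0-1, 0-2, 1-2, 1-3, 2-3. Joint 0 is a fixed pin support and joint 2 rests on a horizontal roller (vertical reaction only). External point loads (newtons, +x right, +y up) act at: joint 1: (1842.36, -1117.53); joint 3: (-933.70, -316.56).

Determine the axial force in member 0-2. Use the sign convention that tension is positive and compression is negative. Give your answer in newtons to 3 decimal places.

795.778

N=4 nodes, M=5 members, R=3 reactions → 2N=8, M+R=8
member 0 (0-1): L=3.3471, (cx,cy)=(0.4697,0.8828)
member 1 (0-2): L=3.6300, (cx,cy)=(1.0000,0.0000)
member 2 (1-2): L=3.6010, (cx,cy)=(0.5715,-0.8206)
member 3 (1-3): L=3.5290, (cx,cy)=(0.9997,0.0244)
member 4 (2-3): L=3.3777, (cx,cy)=(0.4352,0.9003)
solve A·x = −loads:
  F[0-1] = +240.3497 N (tension)
  F[0-2] = +795.7779 N (tension)
  F[1-2] = -1643.8952 N (compression)
  F[1-3] = -790.2203 N (compression)
  F[2-3] = -330.2164 N (compression)
  Rx@0 = -908.6600 N
  Ry@0 = -212.1924 N
  Ry@2 = +1646.2824 N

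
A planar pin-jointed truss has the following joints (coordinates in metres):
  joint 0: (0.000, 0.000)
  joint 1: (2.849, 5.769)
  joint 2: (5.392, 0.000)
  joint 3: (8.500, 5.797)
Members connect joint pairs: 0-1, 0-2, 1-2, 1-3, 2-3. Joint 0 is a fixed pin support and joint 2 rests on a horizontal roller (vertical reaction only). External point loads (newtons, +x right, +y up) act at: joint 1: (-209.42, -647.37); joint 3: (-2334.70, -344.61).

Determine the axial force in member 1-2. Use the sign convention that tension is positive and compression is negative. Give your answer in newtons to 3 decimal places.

N=4 nodes, M=5 members, R=3 reactions → 2N=8, M+R=8
member 0 (0-1): L=6.4341, (cx,cy)=(0.4428,0.8966)
member 1 (0-2): L=5.3920, (cx,cy)=(1.0000,0.0000)
member 2 (1-2): L=6.3046, (cx,cy)=(0.4034,-0.9150)
member 3 (1-3): L=5.6511, (cx,cy)=(1.0000,0.0050)
member 4 (2-3): L=6.5776, (cx,cy)=(0.4725,0.8813)
solve A·x = −loads:
  F[0-1] = -3168.3360 N (compression)
  F[0-2] = -1141.1992 N (compression)
  F[1-2] = +2385.4086 N (tension)
  F[1-3] = -2155.6940 N (compression)
  F[2-3] = -378.8946 N (compression)
  Rx@0 = +2544.1200 N
  Ry@0 = +2840.8038 N
  Ry@2 = -1848.8238 N

2385.409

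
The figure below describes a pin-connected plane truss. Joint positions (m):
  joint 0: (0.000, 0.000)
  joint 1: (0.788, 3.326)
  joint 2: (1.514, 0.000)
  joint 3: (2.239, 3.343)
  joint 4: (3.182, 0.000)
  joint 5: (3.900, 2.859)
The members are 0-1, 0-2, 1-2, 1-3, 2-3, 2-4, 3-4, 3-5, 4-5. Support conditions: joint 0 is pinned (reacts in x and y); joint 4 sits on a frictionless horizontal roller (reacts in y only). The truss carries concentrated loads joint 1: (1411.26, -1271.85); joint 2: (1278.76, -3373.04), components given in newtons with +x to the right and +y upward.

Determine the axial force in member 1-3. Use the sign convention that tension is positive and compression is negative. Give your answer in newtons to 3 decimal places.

-1698.371

N=6 nodes, M=9 members, R=3 reactions → 2N=12, M+R=12
member 0 (0-1): L=3.4181, (cx,cy)=(0.2305,0.9731)
member 1 (0-2): L=1.5140, (cx,cy)=(1.0000,0.0000)
member 2 (1-2): L=3.4043, (cx,cy)=(0.2133,-0.9770)
member 3 (1-3): L=1.4511, (cx,cy)=(0.9999,0.0117)
member 4 (2-3): L=3.4207, (cx,cy)=(0.2119,0.9773)
member 5 (2-4): L=1.6680, (cx,cy)=(1.0000,0.0000)
member 6 (3-4): L=3.4735, (cx,cy)=(0.2715,-0.9624)
member 7 (3-5): L=1.7301, (cx,cy)=(0.9601,-0.2798)
member 8 (4-5): L=2.9478, (cx,cy)=(0.2436,0.9699)
solve A·x = −loads:
  F[0-1] = -1284.5028 N (compression)
  F[0-2] = +2986.1484 N (tension)
  F[1-2] = -42.8299 N (compression)
  F[1-3] = -1698.3711 N (compression)
  F[2-3] = +3494.2682 N (tension)
  F[2-4] = +957.6648 N (tension)
  F[3-4] = -3527.4727 N (compression)
  F[3-5] = -0.0000 N (tension)
  F[4-5] = +0.0000 N (tension)
  Rx@0 = -2690.0200 N
  Ry@0 = +1249.9022 N
  Ry@4 = +3394.9878 N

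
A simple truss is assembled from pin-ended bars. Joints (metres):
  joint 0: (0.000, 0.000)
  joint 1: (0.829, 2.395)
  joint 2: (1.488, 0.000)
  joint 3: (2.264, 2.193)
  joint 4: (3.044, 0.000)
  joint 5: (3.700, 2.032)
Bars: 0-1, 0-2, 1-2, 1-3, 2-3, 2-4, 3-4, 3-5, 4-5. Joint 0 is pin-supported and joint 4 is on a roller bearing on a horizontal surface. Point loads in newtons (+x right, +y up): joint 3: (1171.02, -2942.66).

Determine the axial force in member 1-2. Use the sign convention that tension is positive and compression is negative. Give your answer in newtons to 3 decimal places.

-101.396

N=6 nodes, M=9 members, R=3 reactions → 2N=12, M+R=12
member 0 (0-1): L=2.5344, (cx,cy)=(0.3271,0.9450)
member 1 (0-2): L=1.4880, (cx,cy)=(1.0000,0.0000)
member 2 (1-2): L=2.4840, (cx,cy)=(0.2653,-0.9642)
member 3 (1-3): L=1.4491, (cx,cy)=(0.9902,-0.1394)
member 4 (2-3): L=2.3262, (cx,cy)=(0.3336,0.9427)
member 5 (2-4): L=1.5560, (cx,cy)=(1.0000,0.0000)
member 6 (3-4): L=2.3276, (cx,cy)=(0.3351,-0.9422)
member 7 (3-5): L=1.4450, (cx,cy)=(0.9938,-0.1114)
member 8 (4-5): L=2.1353, (cx,cy)=(0.3072,0.9516)
solve A·x = −loads:
  F[0-1] = +94.8261 N (tension)
  F[0-2] = +1140.0027 N (tension)
  F[1-2] = -101.3959 N (compression)
  F[1-3] = +58.4883 N (tension)
  F[2-3] = +103.7026 N (tension)
  F[2-4] = +1078.5091 N (tension)
  F[3-4] = -3218.3601 N (compression)
  F[3-5] = -0.0000 N (compression)
  F[4-5] = +0.0000 N (tension)
  Rx@0 = -1171.0200 N
  Ry@0 = -89.6097 N
  Ry@4 = +3032.2697 N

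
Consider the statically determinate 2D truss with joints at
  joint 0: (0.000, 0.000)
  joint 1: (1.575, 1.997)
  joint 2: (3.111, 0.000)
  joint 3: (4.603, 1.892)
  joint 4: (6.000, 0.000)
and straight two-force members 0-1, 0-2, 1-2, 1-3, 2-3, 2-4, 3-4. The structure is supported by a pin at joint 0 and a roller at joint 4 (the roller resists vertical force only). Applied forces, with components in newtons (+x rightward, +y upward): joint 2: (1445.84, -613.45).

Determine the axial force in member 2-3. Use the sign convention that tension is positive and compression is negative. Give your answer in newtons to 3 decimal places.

N=5 nodes, M=7 members, R=3 reactions → 2N=10, M+R=10
member 0 (0-1): L=2.5434, (cx,cy)=(0.6193,0.7852)
member 1 (0-2): L=3.1110, (cx,cy)=(1.0000,0.0000)
member 2 (1-2): L=2.5194, (cx,cy)=(0.6097,-0.7927)
member 3 (1-3): L=3.0298, (cx,cy)=(0.9994,-0.0347)
member 4 (2-3): L=2.4095, (cx,cy)=(0.6192,0.7852)
member 5 (2-4): L=2.8890, (cx,cy)=(1.0000,0.0000)
member 6 (3-4): L=2.3519, (cx,cy)=(0.5940,-0.8045)
solve A·x = −loads:
  F[0-1] = -376.1869 N (compression)
  F[0-2] = +1678.7982 N (tension)
  F[1-2] = +393.3240 N (tension)
  F[1-3] = -473.0411 N (compression)
  F[2-3] = +384.1972 N (tension)
  F[2-4] = +234.8568 N (tension)
  F[3-4] = -395.3842 N (compression)
  Rx@0 = -1445.8400 N
  Ry@0 = +295.3762 N
  Ry@4 = +318.0738 N

384.197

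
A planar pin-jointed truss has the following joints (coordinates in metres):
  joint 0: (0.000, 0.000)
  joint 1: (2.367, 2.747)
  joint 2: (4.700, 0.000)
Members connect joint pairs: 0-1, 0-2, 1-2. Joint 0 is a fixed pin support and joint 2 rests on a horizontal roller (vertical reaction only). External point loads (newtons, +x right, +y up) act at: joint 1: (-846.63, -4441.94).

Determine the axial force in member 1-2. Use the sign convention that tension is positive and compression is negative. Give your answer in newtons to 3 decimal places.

N=3 nodes, M=3 members, R=3 reactions → 2N=6, M+R=6
member 0 (0-1): L=3.6261, (cx,cy)=(0.6528,0.7576)
member 1 (0-2): L=4.7000, (cx,cy)=(1.0000,0.0000)
member 2 (1-2): L=3.6040, (cx,cy)=(0.6473,-0.7622)
solve A·x = −loads:
  F[0-1] = -3563.7178 N (compression)
  F[0-2] = +1479.6404 N (tension)
  F[1-2] = -2285.7440 N (compression)
  Rx@0 = +846.6300 N
  Ry@0 = +2699.7316 N
  Ry@2 = +1742.2084 N

-2285.744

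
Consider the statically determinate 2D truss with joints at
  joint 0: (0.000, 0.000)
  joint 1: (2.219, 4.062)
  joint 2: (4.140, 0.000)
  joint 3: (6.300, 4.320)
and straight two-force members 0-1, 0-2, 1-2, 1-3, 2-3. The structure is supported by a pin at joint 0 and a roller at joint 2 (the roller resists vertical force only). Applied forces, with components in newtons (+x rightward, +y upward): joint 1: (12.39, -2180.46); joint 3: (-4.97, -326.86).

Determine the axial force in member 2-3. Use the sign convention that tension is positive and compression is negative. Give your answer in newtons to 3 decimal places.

N=4 nodes, M=5 members, R=3 reactions → 2N=8, M+R=8
member 0 (0-1): L=4.6286, (cx,cy)=(0.4794,0.8776)
member 1 (0-2): L=4.1400, (cx,cy)=(1.0000,0.0000)
member 2 (1-2): L=4.4933, (cx,cy)=(0.4275,-0.9040)
member 3 (1-3): L=4.0891, (cx,cy)=(0.9980,0.0631)
member 4 (2-3): L=4.8299, (cx,cy)=(0.4472,0.8944)
solve A·x = −loads:
  F[0-1] = -950.6130 N (compression)
  F[0-2] = +463.1554 N (tension)
  F[1-2] = -1477.7206 N (compression)
  F[1-3] = +163.9591 N (tension)
  F[2-3] = -377.0064 N (compression)
  Rx@0 = -7.4200 N
  Ry@0 = +834.2484 N
  Ry@2 = +1673.0716 N

-377.006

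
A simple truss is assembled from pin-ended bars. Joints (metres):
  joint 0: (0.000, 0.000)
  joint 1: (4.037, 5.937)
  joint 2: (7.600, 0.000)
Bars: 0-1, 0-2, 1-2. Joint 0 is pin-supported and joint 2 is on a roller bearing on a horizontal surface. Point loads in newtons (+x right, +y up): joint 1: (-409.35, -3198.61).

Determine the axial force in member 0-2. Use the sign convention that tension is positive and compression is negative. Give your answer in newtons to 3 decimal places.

N=3 nodes, M=3 members, R=3 reactions → 2N=6, M+R=6
member 0 (0-1): L=7.1795, (cx,cy)=(0.5623,0.8269)
member 1 (0-2): L=7.6000, (cx,cy)=(1.0000,0.0000)
member 2 (1-2): L=6.9241, (cx,cy)=(0.5146,-0.8574)
solve A·x = −loads:
  F[0-1] = -2200.0913 N (compression)
  F[0-2] = +827.7499 N (tension)
  F[1-2] = -1608.5910 N (compression)
  Rx@0 = +409.3500 N
  Ry@0 = +1819.3366 N
  Ry@2 = +1379.2734 N

827.750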